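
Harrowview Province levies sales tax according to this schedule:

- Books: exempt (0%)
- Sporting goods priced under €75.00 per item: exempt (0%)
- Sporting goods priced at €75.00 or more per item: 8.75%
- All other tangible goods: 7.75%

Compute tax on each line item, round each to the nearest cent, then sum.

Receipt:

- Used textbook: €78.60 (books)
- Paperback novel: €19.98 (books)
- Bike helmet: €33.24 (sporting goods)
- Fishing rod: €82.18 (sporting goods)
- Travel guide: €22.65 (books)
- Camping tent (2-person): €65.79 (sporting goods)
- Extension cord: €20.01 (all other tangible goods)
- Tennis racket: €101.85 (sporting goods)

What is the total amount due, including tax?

€441.95

Used textbook €78.60: books → 0% → €0.00
Paperback novel €19.98: books → 0% → €0.00
Bike helmet €33.24: sporting goods, under €75.00 → 0% → €0.00
Fishing rod €82.18: sporting goods, €75.00 or more → 8.75% → €7.19
Travel guide €22.65: books → 0% → €0.00
Camping tent (2-person) €65.79: sporting goods, under €75.00 → 0% → €0.00
Extension cord €20.01: all other tangible goods → 7.75% → €1.55
Tennis racket €101.85: sporting goods, €75.00 or more → 8.75% → €8.91
Subtotal = €424.30; tax = €17.65; total due = €441.95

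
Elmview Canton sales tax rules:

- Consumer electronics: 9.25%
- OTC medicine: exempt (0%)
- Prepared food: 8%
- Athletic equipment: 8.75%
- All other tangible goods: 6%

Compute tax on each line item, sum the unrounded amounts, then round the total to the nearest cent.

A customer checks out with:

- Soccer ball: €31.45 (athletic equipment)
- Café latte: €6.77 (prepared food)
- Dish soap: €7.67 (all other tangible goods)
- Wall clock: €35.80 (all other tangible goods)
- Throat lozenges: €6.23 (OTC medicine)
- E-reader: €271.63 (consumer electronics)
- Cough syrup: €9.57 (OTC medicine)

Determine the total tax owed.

€31.03

Soccer ball €31.45: athletic equipment → 8.75% → €2.751875
Café latte €6.77: prepared food → 8% → €0.5416
Dish soap €7.67: all other tangible goods → 6% → €0.4602
Wall clock €35.80: all other tangible goods → 6% → €2.148
Throat lozenges €6.23: OTC medicine → 0% → €0.00
E-reader €271.63: consumer electronics → 9.25% → €25.125775
Cough syrup €9.57: OTC medicine → 0% → €0.00
Unrounded tax sum = €31.02745 → €31.03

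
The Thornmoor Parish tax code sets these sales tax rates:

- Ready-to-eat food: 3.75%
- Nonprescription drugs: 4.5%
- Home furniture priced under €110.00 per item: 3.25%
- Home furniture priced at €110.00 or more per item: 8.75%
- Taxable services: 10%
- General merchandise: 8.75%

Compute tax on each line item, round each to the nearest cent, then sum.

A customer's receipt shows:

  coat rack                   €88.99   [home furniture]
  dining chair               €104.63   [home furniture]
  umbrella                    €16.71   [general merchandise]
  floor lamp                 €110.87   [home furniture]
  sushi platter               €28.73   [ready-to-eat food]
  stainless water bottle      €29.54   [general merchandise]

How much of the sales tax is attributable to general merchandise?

Umbrella €16.71: general merchandise → 8.75% → €1.46
Stainless water bottle €29.54: general merchandise → 8.75% → €2.58
Tax on general merchandise = €1.46 + €2.58 = €4.04

€4.04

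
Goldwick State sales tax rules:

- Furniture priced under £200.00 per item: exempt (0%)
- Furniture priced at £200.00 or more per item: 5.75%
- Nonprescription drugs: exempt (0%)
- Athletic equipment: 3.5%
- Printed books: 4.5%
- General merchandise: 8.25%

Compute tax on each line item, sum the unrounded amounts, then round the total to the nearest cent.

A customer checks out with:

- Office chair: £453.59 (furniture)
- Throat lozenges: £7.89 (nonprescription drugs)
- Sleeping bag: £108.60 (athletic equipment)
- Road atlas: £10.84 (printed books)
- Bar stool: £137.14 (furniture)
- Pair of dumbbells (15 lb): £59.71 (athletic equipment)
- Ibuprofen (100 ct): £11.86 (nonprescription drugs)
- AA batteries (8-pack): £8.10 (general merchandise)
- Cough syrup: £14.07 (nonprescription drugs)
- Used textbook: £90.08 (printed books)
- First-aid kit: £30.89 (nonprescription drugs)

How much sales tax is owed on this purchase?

Office chair £453.59: furniture, £200.00 or more → 5.75% → £26.081425
Throat lozenges £7.89: nonprescription drugs → 0% → £0.00
Sleeping bag £108.60: athletic equipment → 3.5% → £3.801
Road atlas £10.84: printed books → 4.5% → £0.4878
Bar stool £137.14: furniture, under £200.00 → 0% → £0.00
Pair of dumbbells (15 lb) £59.71: athletic equipment → 3.5% → £2.08985
Ibuprofen (100 ct) £11.86: nonprescription drugs → 0% → £0.00
AA batteries (8-pack) £8.10: general merchandise → 8.25% → £0.66825
Cough syrup £14.07: nonprescription drugs → 0% → £0.00
Used textbook £90.08: printed books → 4.5% → £4.0536
First-aid kit £30.89: nonprescription drugs → 0% → £0.00
Unrounded tax sum = £37.181925 → £37.18

£37.18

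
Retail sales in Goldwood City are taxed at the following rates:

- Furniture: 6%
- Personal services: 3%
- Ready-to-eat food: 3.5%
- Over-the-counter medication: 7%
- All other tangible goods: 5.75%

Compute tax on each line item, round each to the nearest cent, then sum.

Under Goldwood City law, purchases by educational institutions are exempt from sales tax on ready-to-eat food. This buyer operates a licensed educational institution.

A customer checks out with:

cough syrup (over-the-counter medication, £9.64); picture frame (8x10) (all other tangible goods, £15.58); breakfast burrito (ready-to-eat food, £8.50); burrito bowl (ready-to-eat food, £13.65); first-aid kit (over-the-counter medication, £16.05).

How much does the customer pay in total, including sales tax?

Cough syrup £9.64: over-the-counter medication → 7% → £0.67
Picture frame (8x10) £15.58: all other tangible goods → 5.75% → £0.90
Breakfast burrito £8.50: ready-to-eat food, buyer-exempt → 0% → £0.00
Burrito bowl £13.65: ready-to-eat food, buyer-exempt → 0% → £0.00
First-aid kit £16.05: over-the-counter medication → 7% → £1.12
Subtotal = £63.42; tax = £2.69; total due = £66.11

£66.11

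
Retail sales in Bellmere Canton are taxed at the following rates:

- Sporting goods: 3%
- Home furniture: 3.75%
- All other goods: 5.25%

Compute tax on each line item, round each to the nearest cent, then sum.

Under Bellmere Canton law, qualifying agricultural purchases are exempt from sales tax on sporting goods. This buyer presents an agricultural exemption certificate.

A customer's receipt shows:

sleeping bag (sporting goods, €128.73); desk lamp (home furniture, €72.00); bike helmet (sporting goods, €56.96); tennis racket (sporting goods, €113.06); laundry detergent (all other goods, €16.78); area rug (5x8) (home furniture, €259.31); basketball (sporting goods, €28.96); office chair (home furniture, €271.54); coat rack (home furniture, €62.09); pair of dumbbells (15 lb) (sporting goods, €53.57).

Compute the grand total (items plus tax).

Sleeping bag €128.73: sporting goods, buyer-exempt → 0% → €0.00
Desk lamp €72.00: home furniture → 3.75% → €2.70
Bike helmet €56.96: sporting goods, buyer-exempt → 0% → €0.00
Tennis racket €113.06: sporting goods, buyer-exempt → 0% → €0.00
Laundry detergent €16.78: all other goods → 5.25% → €0.88
Area rug (5x8) €259.31: home furniture → 3.75% → €9.72
Basketball €28.96: sporting goods, buyer-exempt → 0% → €0.00
Office chair €271.54: home furniture → 3.75% → €10.18
Coat rack €62.09: home furniture → 3.75% → €2.33
Pair of dumbbells (15 lb) €53.57: sporting goods, buyer-exempt → 0% → €0.00
Subtotal = €1063.00; tax = €25.81; total due = €1088.81

€1088.81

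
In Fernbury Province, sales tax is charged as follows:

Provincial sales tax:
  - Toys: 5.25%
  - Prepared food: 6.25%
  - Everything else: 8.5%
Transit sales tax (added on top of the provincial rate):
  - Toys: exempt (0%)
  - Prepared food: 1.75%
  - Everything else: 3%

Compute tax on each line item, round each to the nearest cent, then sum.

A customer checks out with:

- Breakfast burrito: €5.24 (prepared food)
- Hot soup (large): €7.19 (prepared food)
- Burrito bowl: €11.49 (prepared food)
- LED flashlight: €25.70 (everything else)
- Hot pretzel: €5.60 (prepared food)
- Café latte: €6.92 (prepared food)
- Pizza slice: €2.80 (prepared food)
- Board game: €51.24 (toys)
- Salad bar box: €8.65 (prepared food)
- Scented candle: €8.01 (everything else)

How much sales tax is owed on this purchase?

Breakfast burrito €5.24: prepared food → 6.25% + 1.75% transit = 8% → €0.42
Hot soup (large) €7.19: prepared food → 6.25% + 1.75% transit = 8% → €0.58
Burrito bowl €11.49: prepared food → 6.25% + 1.75% transit = 8% → €0.92
LED flashlight €25.70: everything else → 8.5% + 3% transit = 11.5% → €2.96
Hot pretzel €5.60: prepared food → 6.25% + 1.75% transit = 8% → €0.45
Café latte €6.92: prepared food → 6.25% + 1.75% transit = 8% → €0.55
Pizza slice €2.80: prepared food → 6.25% + 1.75% transit = 8% → €0.22
Board game €51.24: toys → 5.25% + 0% transit = 5.25% → €2.69
Salad bar box €8.65: prepared food → 6.25% + 1.75% transit = 8% → €0.69
Scented candle €8.01: everything else → 8.5% + 3% transit = 11.5% → €0.92
Total tax = €0.42 + €0.58 + €0.92 + €2.96 + €0.45 + €0.55 + €0.22 + €2.69 + €0.69 + €0.92 = €10.40

€10.40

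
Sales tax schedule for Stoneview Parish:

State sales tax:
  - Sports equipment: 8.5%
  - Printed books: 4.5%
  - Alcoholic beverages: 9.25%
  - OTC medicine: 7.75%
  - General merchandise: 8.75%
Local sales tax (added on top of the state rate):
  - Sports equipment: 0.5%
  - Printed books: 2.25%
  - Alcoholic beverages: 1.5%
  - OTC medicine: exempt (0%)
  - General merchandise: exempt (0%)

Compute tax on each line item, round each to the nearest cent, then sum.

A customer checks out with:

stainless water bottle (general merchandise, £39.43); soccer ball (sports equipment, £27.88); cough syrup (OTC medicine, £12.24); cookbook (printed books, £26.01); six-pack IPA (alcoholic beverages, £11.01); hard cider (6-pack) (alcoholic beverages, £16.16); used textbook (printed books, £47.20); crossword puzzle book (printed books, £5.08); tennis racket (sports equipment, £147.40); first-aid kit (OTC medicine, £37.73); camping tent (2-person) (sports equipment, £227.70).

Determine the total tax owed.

Stainless water bottle £39.43: general merchandise → 8.75% + 0% local = 8.75% → £3.45
Soccer ball £27.88: sports equipment → 8.5% + 0.5% local = 9% → £2.51
Cough syrup £12.24: OTC medicine → 7.75% + 0% local = 7.75% → £0.95
Cookbook £26.01: printed books → 4.5% + 2.25% local = 6.75% → £1.76
Six-pack IPA £11.01: alcoholic beverages → 9.25% + 1.5% local = 10.75% → £1.18
Hard cider (6-pack) £16.16: alcoholic beverages → 9.25% + 1.5% local = 10.75% → £1.74
Used textbook £47.20: printed books → 4.5% + 2.25% local = 6.75% → £3.19
Crossword puzzle book £5.08: printed books → 4.5% + 2.25% local = 6.75% → £0.34
Tennis racket £147.40: sports equipment → 8.5% + 0.5% local = 9% → £13.27
First-aid kit £37.73: OTC medicine → 7.75% + 0% local = 7.75% → £2.92
Camping tent (2-person) £227.70: sports equipment → 8.5% + 0.5% local = 9% → £20.49
Total tax = £3.45 + £2.51 + £0.95 + £1.76 + £1.18 + £1.74 + £3.19 + £0.34 + £13.27 + £2.92 + £20.49 = £51.80

£51.80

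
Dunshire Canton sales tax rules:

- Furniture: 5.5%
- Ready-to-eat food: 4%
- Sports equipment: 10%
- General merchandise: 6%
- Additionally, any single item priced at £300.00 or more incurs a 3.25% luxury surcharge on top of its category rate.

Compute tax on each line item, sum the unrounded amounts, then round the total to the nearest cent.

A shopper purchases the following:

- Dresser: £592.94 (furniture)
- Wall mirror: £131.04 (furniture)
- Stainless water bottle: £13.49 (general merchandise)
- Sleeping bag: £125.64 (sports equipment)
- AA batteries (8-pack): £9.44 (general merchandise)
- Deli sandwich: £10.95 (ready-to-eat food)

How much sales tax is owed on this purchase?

£73.47

Dresser £592.94: furniture → 5.5% + 3.25% surcharge = 8.75% → £51.88225
Wall mirror £131.04: furniture → 5.5% → £7.2072
Stainless water bottle £13.49: general merchandise → 6% → £0.8094
Sleeping bag £125.64: sports equipment → 10% → £12.564
AA batteries (8-pack) £9.44: general merchandise → 6% → £0.5664
Deli sandwich £10.95: ready-to-eat food → 4% → £0.438
Unrounded tax sum = £73.46725 → £73.47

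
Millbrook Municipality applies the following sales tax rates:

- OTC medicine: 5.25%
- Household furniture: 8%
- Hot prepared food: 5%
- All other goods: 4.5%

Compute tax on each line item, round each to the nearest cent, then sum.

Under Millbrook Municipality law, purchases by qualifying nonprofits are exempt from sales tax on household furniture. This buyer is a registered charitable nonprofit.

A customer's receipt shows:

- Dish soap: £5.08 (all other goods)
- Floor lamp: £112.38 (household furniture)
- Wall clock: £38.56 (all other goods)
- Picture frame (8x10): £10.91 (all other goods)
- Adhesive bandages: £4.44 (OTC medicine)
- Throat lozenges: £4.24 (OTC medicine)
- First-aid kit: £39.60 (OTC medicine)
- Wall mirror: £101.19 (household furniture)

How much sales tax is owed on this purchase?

£4.99

Dish soap £5.08: all other goods → 4.5% → £0.23
Floor lamp £112.38: household furniture, buyer-exempt → 0% → £0.00
Wall clock £38.56: all other goods → 4.5% → £1.74
Picture frame (8x10) £10.91: all other goods → 4.5% → £0.49
Adhesive bandages £4.44: OTC medicine → 5.25% → £0.23
Throat lozenges £4.24: OTC medicine → 5.25% → £0.22
First-aid kit £39.60: OTC medicine → 5.25% → £2.08
Wall mirror £101.19: household furniture, buyer-exempt → 0% → £0.00
Total tax = £0.23 + £1.74 + £0.49 + £0.23 + £0.22 + £2.08 = £4.99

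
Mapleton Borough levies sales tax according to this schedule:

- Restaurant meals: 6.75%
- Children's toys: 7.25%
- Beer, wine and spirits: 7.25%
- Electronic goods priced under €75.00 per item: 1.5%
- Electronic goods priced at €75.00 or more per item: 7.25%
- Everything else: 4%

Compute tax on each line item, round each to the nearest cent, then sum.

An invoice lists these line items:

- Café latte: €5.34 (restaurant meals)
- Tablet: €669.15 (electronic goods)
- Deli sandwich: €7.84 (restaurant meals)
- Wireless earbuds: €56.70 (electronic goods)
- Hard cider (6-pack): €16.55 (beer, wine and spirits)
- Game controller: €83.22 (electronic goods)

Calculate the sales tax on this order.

Café latte €5.34: restaurant meals → 6.75% → €0.36
Tablet €669.15: electronic goods, €75.00 or more → 7.25% → €48.51
Deli sandwich €7.84: restaurant meals → 6.75% → €0.53
Wireless earbuds €56.70: electronic goods, under €75.00 → 1.5% → €0.85
Hard cider (6-pack) €16.55: beer, wine and spirits → 7.25% → €1.20
Game controller €83.22: electronic goods, €75.00 or more → 7.25% → €6.03
Total tax = €0.36 + €48.51 + €0.53 + €0.85 + €1.20 + €6.03 = €57.48

€57.48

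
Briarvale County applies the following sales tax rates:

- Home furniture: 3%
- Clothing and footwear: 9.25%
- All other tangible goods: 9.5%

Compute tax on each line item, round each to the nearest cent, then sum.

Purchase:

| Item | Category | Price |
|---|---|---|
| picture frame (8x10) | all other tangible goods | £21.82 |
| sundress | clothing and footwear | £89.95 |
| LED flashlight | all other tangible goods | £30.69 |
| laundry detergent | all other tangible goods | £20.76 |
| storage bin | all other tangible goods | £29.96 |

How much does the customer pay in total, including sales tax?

£211.31

Picture frame (8x10) £21.82: all other tangible goods → 9.5% → £2.07
Sundress £89.95: clothing and footwear → 9.25% → £8.32
LED flashlight £30.69: all other tangible goods → 9.5% → £2.92
Laundry detergent £20.76: all other tangible goods → 9.5% → £1.97
Storage bin £29.96: all other tangible goods → 9.5% → £2.85
Subtotal = £193.18; tax = £18.13; total due = £211.31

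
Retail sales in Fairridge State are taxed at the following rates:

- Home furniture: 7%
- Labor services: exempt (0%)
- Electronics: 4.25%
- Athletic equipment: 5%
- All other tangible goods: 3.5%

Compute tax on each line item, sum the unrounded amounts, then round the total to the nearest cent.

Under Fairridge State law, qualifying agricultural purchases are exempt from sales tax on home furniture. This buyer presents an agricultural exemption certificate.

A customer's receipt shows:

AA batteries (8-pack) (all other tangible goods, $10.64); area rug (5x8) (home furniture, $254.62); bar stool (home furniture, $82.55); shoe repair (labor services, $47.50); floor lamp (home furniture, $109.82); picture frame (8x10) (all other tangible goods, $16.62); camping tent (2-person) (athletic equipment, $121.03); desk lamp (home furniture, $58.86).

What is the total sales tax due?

$7.01

AA batteries (8-pack) $10.64: all other tangible goods → 3.5% → $0.3724
Area rug (5x8) $254.62: home furniture, buyer-exempt → 0% → $0.00
Bar stool $82.55: home furniture, buyer-exempt → 0% → $0.00
Shoe repair $47.50: labor services → 0% → $0.00
Floor lamp $109.82: home furniture, buyer-exempt → 0% → $0.00
Picture frame (8x10) $16.62: all other tangible goods → 3.5% → $0.5817
Camping tent (2-person) $121.03: athletic equipment → 5% → $6.0515
Desk lamp $58.86: home furniture, buyer-exempt → 0% → $0.00
Unrounded tax sum = $7.0056 → $7.01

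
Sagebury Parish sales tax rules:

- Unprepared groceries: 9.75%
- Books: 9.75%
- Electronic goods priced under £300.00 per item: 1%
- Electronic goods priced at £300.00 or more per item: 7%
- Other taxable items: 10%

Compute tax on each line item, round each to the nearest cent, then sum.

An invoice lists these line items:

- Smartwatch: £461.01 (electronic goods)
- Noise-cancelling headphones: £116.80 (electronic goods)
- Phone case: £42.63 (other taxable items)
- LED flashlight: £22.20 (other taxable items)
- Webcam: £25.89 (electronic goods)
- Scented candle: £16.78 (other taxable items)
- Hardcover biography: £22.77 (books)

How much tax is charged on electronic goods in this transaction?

Smartwatch £461.01: electronic goods, £300.00 or more → 7% → £32.27
Noise-cancelling headphones £116.80: electronic goods, under £300.00 → 1% → £1.17
Webcam £25.89: electronic goods, under £300.00 → 1% → £0.26
Tax on electronic goods = £32.27 + £1.17 + £0.26 = £33.70

£33.70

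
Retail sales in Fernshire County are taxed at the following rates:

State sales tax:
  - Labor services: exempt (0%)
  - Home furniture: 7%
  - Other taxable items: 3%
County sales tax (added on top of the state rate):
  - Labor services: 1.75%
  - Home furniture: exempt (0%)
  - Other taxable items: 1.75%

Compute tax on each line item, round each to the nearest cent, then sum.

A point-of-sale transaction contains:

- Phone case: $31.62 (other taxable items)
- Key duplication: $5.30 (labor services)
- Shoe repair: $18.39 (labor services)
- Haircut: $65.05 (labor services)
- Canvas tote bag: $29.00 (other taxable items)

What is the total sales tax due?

Phone case $31.62: other taxable items → 3% + 1.75% county = 4.75% → $1.50
Key duplication $5.30: labor services → 0% + 1.75% county = 1.75% → $0.09
Shoe repair $18.39: labor services → 0% + 1.75% county = 1.75% → $0.32
Haircut $65.05: labor services → 0% + 1.75% county = 1.75% → $1.14
Canvas tote bag $29.00: other taxable items → 3% + 1.75% county = 4.75% → $1.38
Total tax = $1.50 + $0.09 + $0.32 + $1.14 + $1.38 = $4.43

$4.43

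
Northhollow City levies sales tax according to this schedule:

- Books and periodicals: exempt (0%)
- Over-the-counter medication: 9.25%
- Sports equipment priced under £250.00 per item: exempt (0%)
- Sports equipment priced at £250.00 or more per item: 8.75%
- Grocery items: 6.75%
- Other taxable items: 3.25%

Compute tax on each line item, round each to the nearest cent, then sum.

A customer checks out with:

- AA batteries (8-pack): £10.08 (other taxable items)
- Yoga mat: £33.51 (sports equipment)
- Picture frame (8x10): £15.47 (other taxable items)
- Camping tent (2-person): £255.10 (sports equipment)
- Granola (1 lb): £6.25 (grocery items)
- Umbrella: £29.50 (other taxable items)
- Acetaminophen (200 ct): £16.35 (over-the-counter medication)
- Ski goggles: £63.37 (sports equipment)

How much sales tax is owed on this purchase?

£26.04

AA batteries (8-pack) £10.08: other taxable items → 3.25% → £0.33
Yoga mat £33.51: sports equipment, under £250.00 → 0% → £0.00
Picture frame (8x10) £15.47: other taxable items → 3.25% → £0.50
Camping tent (2-person) £255.10: sports equipment, £250.00 or more → 8.75% → £22.32
Granola (1 lb) £6.25: grocery items → 6.75% → £0.42
Umbrella £29.50: other taxable items → 3.25% → £0.96
Acetaminophen (200 ct) £16.35: over-the-counter medication → 9.25% → £1.51
Ski goggles £63.37: sports equipment, under £250.00 → 0% → £0.00
Total tax = £0.33 + £0.50 + £22.32 + £0.42 + £0.96 + £1.51 = £26.04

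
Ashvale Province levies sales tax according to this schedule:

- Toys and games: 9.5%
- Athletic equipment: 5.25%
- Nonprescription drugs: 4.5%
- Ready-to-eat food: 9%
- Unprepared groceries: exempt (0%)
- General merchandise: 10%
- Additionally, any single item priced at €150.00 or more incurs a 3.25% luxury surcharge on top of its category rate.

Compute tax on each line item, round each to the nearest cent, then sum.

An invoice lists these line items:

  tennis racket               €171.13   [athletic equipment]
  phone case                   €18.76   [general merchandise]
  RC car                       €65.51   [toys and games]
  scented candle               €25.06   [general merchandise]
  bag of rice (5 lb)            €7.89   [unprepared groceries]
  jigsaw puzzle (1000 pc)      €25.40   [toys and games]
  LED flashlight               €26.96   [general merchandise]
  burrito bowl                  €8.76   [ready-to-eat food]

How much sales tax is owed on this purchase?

€31.06

Tennis racket €171.13: athletic equipment → 5.25% + 3.25% surcharge = 8.5% → €14.55
Phone case €18.76: general merchandise → 10% → €1.88
RC car €65.51: toys and games → 9.5% → €6.22
Scented candle €25.06: general merchandise → 10% → €2.51
Bag of rice (5 lb) €7.89: unprepared groceries → 0% → €0.00
Jigsaw puzzle (1000 pc) €25.40: toys and games → 9.5% → €2.41
LED flashlight €26.96: general merchandise → 10% → €2.70
Burrito bowl €8.76: ready-to-eat food → 9% → €0.79
Total tax = €14.55 + €1.88 + €6.22 + €2.51 + €2.41 + €2.70 + €0.79 = €31.06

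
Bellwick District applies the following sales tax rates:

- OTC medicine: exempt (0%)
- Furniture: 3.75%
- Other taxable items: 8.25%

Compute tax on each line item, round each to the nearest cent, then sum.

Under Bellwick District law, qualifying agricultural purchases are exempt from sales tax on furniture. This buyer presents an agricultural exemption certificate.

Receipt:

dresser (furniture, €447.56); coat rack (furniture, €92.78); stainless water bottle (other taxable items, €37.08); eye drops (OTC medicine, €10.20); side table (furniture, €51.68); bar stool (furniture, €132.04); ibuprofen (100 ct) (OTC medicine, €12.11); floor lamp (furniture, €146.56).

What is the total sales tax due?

€3.06

Dresser €447.56: furniture, buyer-exempt → 0% → €0.00
Coat rack €92.78: furniture, buyer-exempt → 0% → €0.00
Stainless water bottle €37.08: other taxable items → 8.25% → €3.06
Eye drops €10.20: OTC medicine → 0% → €0.00
Side table €51.68: furniture, buyer-exempt → 0% → €0.00
Bar stool €132.04: furniture, buyer-exempt → 0% → €0.00
Ibuprofen (100 ct) €12.11: OTC medicine → 0% → €0.00
Floor lamp €146.56: furniture, buyer-exempt → 0% → €0.00
Total tax = €3.06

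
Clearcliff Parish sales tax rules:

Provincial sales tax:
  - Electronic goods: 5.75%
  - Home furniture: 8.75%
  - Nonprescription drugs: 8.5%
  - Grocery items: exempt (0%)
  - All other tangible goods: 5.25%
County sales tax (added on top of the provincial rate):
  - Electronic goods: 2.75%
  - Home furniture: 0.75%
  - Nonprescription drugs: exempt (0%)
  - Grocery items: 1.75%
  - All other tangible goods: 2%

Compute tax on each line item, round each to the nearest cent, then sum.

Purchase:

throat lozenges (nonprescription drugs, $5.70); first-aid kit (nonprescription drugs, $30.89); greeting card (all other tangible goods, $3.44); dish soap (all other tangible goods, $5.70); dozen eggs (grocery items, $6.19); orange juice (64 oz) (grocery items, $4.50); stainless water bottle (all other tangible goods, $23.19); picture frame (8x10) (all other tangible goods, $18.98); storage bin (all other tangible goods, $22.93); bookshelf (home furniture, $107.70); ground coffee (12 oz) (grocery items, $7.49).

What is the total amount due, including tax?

Throat lozenges $5.70: nonprescription drugs → 8.5% + 0% county = 8.5% → $0.48
First-aid kit $30.89: nonprescription drugs → 8.5% + 0% county = 8.5% → $2.63
Greeting card $3.44: all other tangible goods → 5.25% + 2% county = 7.25% → $0.25
Dish soap $5.70: all other tangible goods → 5.25% + 2% county = 7.25% → $0.41
Dozen eggs $6.19: grocery items → 0% + 1.75% county = 1.75% → $0.11
Orange juice (64 oz) $4.50: grocery items → 0% + 1.75% county = 1.75% → $0.08
Stainless water bottle $23.19: all other tangible goods → 5.25% + 2% county = 7.25% → $1.68
Picture frame (8x10) $18.98: all other tangible goods → 5.25% + 2% county = 7.25% → $1.38
Storage bin $22.93: all other tangible goods → 5.25% + 2% county = 7.25% → $1.66
Bookshelf $107.70: home furniture → 8.75% + 0.75% county = 9.5% → $10.23
Ground coffee (12 oz) $7.49: grocery items → 0% + 1.75% county = 1.75% → $0.13
Subtotal = $236.71; tax = $19.04; total due = $255.75

$255.75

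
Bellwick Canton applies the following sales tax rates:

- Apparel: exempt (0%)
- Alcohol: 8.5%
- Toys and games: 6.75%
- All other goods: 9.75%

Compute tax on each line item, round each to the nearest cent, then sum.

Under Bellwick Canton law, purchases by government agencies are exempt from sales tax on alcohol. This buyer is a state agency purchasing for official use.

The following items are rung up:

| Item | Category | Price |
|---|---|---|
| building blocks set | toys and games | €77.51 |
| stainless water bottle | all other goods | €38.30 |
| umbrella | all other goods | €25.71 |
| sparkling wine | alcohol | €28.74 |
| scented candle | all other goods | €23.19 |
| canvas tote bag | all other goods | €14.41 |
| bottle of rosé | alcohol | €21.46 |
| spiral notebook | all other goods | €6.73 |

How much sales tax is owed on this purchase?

€15.79

Building blocks set €77.51: toys and games → 6.75% → €5.23
Stainless water bottle €38.30: all other goods → 9.75% → €3.73
Umbrella €25.71: all other goods → 9.75% → €2.51
Sparkling wine €28.74: alcohol, buyer-exempt → 0% → €0.00
Scented candle €23.19: all other goods → 9.75% → €2.26
Canvas tote bag €14.41: all other goods → 9.75% → €1.40
Bottle of rosé €21.46: alcohol, buyer-exempt → 0% → €0.00
Spiral notebook €6.73: all other goods → 9.75% → €0.66
Total tax = €5.23 + €3.73 + €2.51 + €2.26 + €1.40 + €0.66 = €15.79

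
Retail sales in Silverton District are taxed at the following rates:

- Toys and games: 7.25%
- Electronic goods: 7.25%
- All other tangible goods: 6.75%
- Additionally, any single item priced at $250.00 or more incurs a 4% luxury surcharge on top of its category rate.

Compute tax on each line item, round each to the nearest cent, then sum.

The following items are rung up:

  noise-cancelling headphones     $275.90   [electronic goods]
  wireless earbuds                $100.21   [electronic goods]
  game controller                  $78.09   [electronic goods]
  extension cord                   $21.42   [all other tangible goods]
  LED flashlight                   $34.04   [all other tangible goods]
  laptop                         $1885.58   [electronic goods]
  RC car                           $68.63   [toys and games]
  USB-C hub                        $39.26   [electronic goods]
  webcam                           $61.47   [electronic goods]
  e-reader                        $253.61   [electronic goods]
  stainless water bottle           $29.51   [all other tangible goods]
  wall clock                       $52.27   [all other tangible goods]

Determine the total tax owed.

$306.19

Noise-cancelling headphones $275.90: electronic goods → 7.25% + 4% surcharge = 11.25% → $31.04
Wireless earbuds $100.21: electronic goods → 7.25% → $7.27
Game controller $78.09: electronic goods → 7.25% → $5.66
Extension cord $21.42: all other tangible goods → 6.75% → $1.45
LED flashlight $34.04: all other tangible goods → 6.75% → $2.30
Laptop $1885.58: electronic goods → 7.25% + 4% surcharge = 11.25% → $212.13
RC car $68.63: toys and games → 7.25% → $4.98
USB-C hub $39.26: electronic goods → 7.25% → $2.85
Webcam $61.47: electronic goods → 7.25% → $4.46
E-reader $253.61: electronic goods → 7.25% + 4% surcharge = 11.25% → $28.53
Stainless water bottle $29.51: all other tangible goods → 6.75% → $1.99
Wall clock $52.27: all other tangible goods → 6.75% → $3.53
Total tax = $31.04 + $7.27 + $5.66 + $1.45 + $2.30 + $212.13 + $4.98 + $2.85 + $4.46 + $28.53 + $1.99 + $3.53 = $306.19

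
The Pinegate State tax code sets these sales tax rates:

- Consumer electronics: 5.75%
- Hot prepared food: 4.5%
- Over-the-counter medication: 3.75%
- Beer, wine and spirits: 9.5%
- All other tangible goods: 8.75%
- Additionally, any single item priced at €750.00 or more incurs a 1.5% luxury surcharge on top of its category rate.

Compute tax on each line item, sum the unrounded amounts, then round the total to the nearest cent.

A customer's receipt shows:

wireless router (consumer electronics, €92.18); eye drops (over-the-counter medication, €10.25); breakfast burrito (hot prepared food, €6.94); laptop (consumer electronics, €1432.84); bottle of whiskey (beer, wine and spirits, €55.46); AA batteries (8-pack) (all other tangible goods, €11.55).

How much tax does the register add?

Wireless router €92.18: consumer electronics → 5.75% → €5.30035
Eye drops €10.25: over-the-counter medication → 3.75% → €0.384375
Breakfast burrito €6.94: hot prepared food → 4.5% → €0.3123
Laptop €1432.84: consumer electronics → 5.75% + 1.5% surcharge = 7.25% → €103.8809
Bottle of whiskey €55.46: beer, wine and spirits → 9.5% → €5.2687
AA batteries (8-pack) €11.55: all other tangible goods → 8.75% → €1.010625
Unrounded tax sum = €116.15725 → €116.16

€116.16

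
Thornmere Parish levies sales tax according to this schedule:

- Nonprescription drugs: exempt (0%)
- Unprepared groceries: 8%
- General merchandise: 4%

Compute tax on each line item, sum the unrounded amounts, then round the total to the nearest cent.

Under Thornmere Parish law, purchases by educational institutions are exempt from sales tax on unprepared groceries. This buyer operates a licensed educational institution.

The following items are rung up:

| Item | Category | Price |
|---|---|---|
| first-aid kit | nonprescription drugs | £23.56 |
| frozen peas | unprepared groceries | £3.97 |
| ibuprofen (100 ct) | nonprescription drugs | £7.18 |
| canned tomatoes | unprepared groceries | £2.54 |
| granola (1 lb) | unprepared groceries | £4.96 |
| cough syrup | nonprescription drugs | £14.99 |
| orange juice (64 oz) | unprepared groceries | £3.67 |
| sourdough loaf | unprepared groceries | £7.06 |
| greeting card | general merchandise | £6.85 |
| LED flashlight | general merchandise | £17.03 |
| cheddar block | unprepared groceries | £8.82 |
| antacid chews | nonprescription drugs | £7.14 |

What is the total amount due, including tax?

First-aid kit £23.56: nonprescription drugs → 0% → £0.00
Frozen peas £3.97: unprepared groceries, buyer-exempt → 0% → £0.00
Ibuprofen (100 ct) £7.18: nonprescription drugs → 0% → £0.00
Canned tomatoes £2.54: unprepared groceries, buyer-exempt → 0% → £0.00
Granola (1 lb) £4.96: unprepared groceries, buyer-exempt → 0% → £0.00
Cough syrup £14.99: nonprescription drugs → 0% → £0.00
Orange juice (64 oz) £3.67: unprepared groceries, buyer-exempt → 0% → £0.00
Sourdough loaf £7.06: unprepared groceries, buyer-exempt → 0% → £0.00
Greeting card £6.85: general merchandise → 4% → £0.274
LED flashlight £17.03: general merchandise → 4% → £0.6812
Cheddar block £8.82: unprepared groceries, buyer-exempt → 0% → £0.00
Antacid chews £7.14: nonprescription drugs → 0% → £0.00
Subtotal = £107.77; unrounded tax = £0.9552 → £0.96; total due = £108.73

£108.73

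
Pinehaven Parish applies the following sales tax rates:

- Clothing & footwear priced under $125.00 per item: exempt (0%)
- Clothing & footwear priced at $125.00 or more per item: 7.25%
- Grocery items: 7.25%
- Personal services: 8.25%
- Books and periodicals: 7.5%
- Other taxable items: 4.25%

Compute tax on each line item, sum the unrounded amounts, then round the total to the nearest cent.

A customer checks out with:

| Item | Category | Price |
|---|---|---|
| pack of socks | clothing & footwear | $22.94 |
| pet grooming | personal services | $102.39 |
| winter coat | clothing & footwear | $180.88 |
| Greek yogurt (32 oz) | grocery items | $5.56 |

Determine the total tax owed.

$21.96

Pack of socks $22.94: clothing & footwear, under $125.00 → 0% → $0.00
Pet grooming $102.39: personal services → 8.25% → $8.447175
Winter coat $180.88: clothing & footwear, $125.00 or more → 7.25% → $13.1138
Greek yogurt (32 oz) $5.56: grocery items → 7.25% → $0.4031
Unrounded tax sum = $21.964075 → $21.96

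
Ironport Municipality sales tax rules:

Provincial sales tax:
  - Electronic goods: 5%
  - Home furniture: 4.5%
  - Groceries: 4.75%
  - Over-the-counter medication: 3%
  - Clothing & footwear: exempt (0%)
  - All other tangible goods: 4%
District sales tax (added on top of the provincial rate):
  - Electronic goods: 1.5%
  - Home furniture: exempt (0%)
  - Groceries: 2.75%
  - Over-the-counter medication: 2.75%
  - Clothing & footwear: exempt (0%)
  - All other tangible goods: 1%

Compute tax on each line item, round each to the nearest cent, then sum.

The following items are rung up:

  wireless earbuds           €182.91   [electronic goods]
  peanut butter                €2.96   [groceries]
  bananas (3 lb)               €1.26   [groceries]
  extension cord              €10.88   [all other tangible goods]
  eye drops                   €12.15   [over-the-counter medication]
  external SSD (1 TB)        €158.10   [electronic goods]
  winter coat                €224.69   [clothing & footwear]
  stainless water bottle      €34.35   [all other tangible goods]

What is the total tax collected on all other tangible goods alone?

€2.26

Extension cord €10.88: all other tangible goods → 4% + 1% district = 5% → €0.54
Stainless water bottle €34.35: all other tangible goods → 4% + 1% district = 5% → €1.72
Tax on all other tangible goods = €0.54 + €1.72 = €2.26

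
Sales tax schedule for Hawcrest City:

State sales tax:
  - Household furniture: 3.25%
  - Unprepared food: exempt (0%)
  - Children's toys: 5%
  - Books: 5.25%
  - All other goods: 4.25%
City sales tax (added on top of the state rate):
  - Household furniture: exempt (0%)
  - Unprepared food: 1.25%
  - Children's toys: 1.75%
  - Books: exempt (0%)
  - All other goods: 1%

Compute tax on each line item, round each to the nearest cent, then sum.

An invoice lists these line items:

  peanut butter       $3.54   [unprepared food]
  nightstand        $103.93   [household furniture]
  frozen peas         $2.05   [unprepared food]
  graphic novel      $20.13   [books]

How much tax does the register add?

Peanut butter $3.54: unprepared food → 0% + 1.25% city = 1.25% → $0.04
Nightstand $103.93: household furniture → 3.25% + 0% city = 3.25% → $3.38
Frozen peas $2.05: unprepared food → 0% + 1.25% city = 1.25% → $0.03
Graphic novel $20.13: books → 5.25% + 0% city = 5.25% → $1.06
Total tax = $0.04 + $3.38 + $0.03 + $1.06 = $4.51

$4.51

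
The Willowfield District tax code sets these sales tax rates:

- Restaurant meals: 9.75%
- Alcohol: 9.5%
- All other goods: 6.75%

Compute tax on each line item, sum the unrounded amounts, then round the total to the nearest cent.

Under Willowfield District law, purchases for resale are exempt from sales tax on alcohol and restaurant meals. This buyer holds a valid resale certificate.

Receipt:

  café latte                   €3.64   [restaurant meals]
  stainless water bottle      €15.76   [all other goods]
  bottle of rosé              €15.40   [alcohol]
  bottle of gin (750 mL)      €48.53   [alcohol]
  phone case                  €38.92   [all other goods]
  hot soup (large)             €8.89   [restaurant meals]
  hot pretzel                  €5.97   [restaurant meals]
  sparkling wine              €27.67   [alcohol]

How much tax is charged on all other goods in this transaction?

Stainless water bottle €15.76: all other goods → 6.75% → €1.0638
Phone case €38.92: all other goods → 6.75% → €2.6271
Tax on all other goods: unrounded sum = €3.6909 → €3.69

€3.69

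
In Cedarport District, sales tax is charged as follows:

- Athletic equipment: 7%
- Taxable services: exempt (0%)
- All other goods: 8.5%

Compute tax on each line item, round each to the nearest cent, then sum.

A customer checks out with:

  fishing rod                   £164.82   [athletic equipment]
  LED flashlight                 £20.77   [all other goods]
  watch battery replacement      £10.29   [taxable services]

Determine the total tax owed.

£13.31

Fishing rod £164.82: athletic equipment → 7% → £11.54
LED flashlight £20.77: all other goods → 8.5% → £1.77
Watch battery replacement £10.29: taxable services → 0% → £0.00
Total tax = £11.54 + £1.77 = £13.31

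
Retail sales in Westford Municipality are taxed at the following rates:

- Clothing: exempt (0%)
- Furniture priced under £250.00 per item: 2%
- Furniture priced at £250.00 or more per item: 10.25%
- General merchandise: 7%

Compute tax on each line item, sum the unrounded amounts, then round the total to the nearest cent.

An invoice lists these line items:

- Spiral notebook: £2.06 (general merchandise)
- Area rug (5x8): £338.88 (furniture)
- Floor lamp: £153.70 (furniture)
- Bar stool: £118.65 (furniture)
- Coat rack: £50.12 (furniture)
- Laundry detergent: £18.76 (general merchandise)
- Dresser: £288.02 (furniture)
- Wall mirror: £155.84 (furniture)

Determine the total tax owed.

Spiral notebook £2.06: general merchandise → 7% → £0.1442
Area rug (5x8) £338.88: furniture, £250.00 or more → 10.25% → £34.7352
Floor lamp £153.70: furniture, under £250.00 → 2% → £3.074
Bar stool £118.65: furniture, under £250.00 → 2% → £2.373
Coat rack £50.12: furniture, under £250.00 → 2% → £1.0024
Laundry detergent £18.76: general merchandise → 7% → £1.3132
Dresser £288.02: furniture, £250.00 or more → 10.25% → £29.52205
Wall mirror £155.84: furniture, under £250.00 → 2% → £3.1168
Unrounded tax sum = £75.28085 → £75.28

£75.28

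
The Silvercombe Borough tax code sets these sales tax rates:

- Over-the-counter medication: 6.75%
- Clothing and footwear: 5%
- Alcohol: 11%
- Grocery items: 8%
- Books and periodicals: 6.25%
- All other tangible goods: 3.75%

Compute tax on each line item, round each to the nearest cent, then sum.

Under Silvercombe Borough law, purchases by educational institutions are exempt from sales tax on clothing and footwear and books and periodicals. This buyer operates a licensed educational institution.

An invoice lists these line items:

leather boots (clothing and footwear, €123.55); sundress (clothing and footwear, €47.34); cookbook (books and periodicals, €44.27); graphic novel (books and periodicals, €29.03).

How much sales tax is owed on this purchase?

€0.00

Leather boots €123.55: clothing and footwear, buyer-exempt → 0% → €0.00
Sundress €47.34: clothing and footwear, buyer-exempt → 0% → €0.00
Cookbook €44.27: books and periodicals, buyer-exempt → 0% → €0.00
Graphic novel €29.03: books and periodicals, buyer-exempt → 0% → €0.00
Total tax = €0.00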